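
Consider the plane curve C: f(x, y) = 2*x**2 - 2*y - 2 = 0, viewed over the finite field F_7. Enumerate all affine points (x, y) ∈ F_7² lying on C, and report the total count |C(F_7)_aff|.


Affine F_7-points: {(0, 6), (1, 0), (2, 3), (3, 1), (4, 1), (5, 3), (6, 0)}; count = 7.

For each of the 49 pairs (x, y) ∈ F_7², evaluate f(x, y) mod 7. Record the zeros.
  x = 0: [0↦5, 1↦3, 2↦1, 3↦6, 4↦4, 5↦2, 6↦0]  zeros at y ∈ {6}
  x = 1: [0↦0, 1↦5, 2↦3, 3↦1, 4↦6, 5↦4, 6↦2]  zeros at y ∈ {0}
  x = 2: [0↦6, 1↦4, 2↦2, 3↦0, 4↦5, 5↦3, 6↦1]  zeros at y ∈ {3}
  x = 3: [0↦2, 1↦0, 2↦5, 3↦3, 4↦1, 5↦6, 6↦4]  zeros at y ∈ {1}
  x = 4: [0↦2, 1↦0, 2↦5, 3↦3, 4↦1, 5↦6, 6↦4]  zeros at y ∈ {1}
  x = 5: [0↦6, 1↦4, 2↦2, 3↦0, 4↦5, 5↦3, 6↦1]  zeros at y ∈ {3}
  x = 6: [0↦0, 1↦5, 2↦3, 3↦1, 4↦6, 5↦4, 6↦2]  zeros at y ∈ {0}
Collecting zeros: affine points = {(0, 6), (1, 0), (2, 3), (3, 1), (4, 1), (5, 3), (6, 0)}.
Total count |C(F_7)_aff| = 7.


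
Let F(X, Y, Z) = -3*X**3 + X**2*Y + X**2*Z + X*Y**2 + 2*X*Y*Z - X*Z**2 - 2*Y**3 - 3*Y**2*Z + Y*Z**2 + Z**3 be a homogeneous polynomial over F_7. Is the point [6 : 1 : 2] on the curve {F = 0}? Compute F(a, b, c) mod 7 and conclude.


F(6,1,2) ≡ 2 (mod 7); P is NOT on the curve.

Evaluate F(6, 1, 2) term-by-term (mod 7).
  -3*X**3 ↦ -3·216·1·1 = -648
  X**2*Y ↦ 1·36·1·1 = 36
  X**2*Z ↦ 1·36·1·2 = 72
  X*Y**2 ↦ 1·6·1·1 = 6
  2*X*Y*Z ↦ 2·6·1·2 = 24
  -X*Z**2 ↦ -1·6·1·4 = -24
  -2*Y**3 ↦ -2·1·1·1 = -2
  -3*Y**2*Z ↦ -3·1·1·2 = -6
  Y*Z**2 ↦ 1·1·1·4 = 4
  Z**3 ↦ 1·1·1·8 = 8
Sum: F(6, 1, 2) = (-648) + (36) + (72) + (6) + (24) + (-24) + (-2) + (-6) + (4) + (8) = -530.
Reducing mod 7: -530 ≡ 2 (mod 7).
Since F(a, b, c) ≡ 2 ≠ 0 (mod 7), P does NOT lie on the curve.


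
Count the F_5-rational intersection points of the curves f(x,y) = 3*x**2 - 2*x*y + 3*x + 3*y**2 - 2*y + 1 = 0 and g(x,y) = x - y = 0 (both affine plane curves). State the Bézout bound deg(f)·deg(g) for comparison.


Common zeros: {(3, 3)}; count = 1; Bézout bound = 2.

deg(f) = 2, deg(g) = 1, so Bézout bound = 2.
Scan x ∈ F_5. For each x, list the y ∈ F_5 with f(x, y) ≡ 0 and those with g(x, y) ≡ 0 (mod 5); the common zeros in that column are the intersection.
  x = 0: f ≡ 0 at y ∈ ∅; g ≡ 0 at y ∈ {0}; common: ∅.
  x = 1: f ≡ 0 at y ∈ ∅; g ≡ 0 at y ∈ {1}; common: ∅.
  x = 2: f ≡ 0 at y ∈ ∅; g ≡ 0 at y ∈ {2}; common: ∅.
  x = 3: f ≡ 0 at y ∈ {3}; g ≡ 0 at y ∈ {3}; common: {3}.
  x = 4: f ≡ 0 at y ∈ ∅; g ≡ 0 at y ∈ {4}; common: ∅.
Collecting: common zeros = {(3, 3)}, so the count is 1.
Comparison with the Bézout bound: 1 ≤ 2 = deg(f)·deg(g), as expected for curves with no common component (the affine F_5-count falls short of the bound because intersections may lie at infinity, over extension fields, or carry multiplicity).


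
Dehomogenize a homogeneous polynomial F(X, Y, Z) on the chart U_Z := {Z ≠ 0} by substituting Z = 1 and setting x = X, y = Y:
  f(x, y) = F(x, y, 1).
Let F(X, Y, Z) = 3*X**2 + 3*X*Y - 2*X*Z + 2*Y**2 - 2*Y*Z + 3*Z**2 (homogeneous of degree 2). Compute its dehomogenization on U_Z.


f(x, y) = 3*x**2 + 3*x*y - 2*x + 2*y**2 - 2*y + 3

On U_Z we set Z = 1. Each monomial c·X^i·Y^j·Z^k in F becomes c·x^i·y^j·1^k = c·x^i·y^j.
Substituting Z = 1: F(X, Y, 1) = 3*x**2 + 3*x*y - 2*x + 2*y**2 - 2*y + 3.
Note: deg(f) ≤ deg(F) = 2; strict inequality happens when F is divisible by Z (lost terms).


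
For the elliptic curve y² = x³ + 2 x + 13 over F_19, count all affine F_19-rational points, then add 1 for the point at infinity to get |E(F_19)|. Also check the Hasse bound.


Affine points = {(1, 4), (1, 15), (2, 5), (2, 14), (4, 3), (4, 16), (7, 3), (7, 16), (8, 3), (8, 16), (9, 0), (10, 8), (10, 11), (11, 6), (11, 13), (12, 6), (12, 13), (14, 7), (14, 12), (15, 6), (15, 13), (17, 1), (17, 18)}; affine count = 23; |E(F_19)| = 24.

Discriminant check: Δ ∝ 4a³ + 27b² = 4·2³ + 27·13² = 4·8 + 27·169 ≡ 16 (mod 19). Nonzero ⇒ E is nonsingular.
For each x ∈ F_19, compute rhs = x³ + 2·x + 13 mod 19, then count y ∈ F_19 with y² ≡ rhs.
  x = 0: rhs = 13, matching y values: none (0 points).
  x = 1: rhs = 16, matching y values: 4, 15 (2 points).
  x = 2: rhs = 6, matching y values: 5, 14 (2 points).
  x = 3: rhs = 8, matching y values: none (0 points).
  x = 4: rhs = 9, matching y values: 3, 16 (2 points).
  x = 5: rhs = 15, matching y values: none (0 points).
  x = 6: rhs = 13, matching y values: none (0 points).
  x = 7: rhs = 9, matching y values: 3, 16 (2 points).
  x = 8: rhs = 9, matching y values: 3, 16 (2 points).
  x = 9: rhs = 0, matching y values: 0 (1 points).
  x = 10: rhs = 7, matching y values: 8, 11 (2 points).
  x = 11: rhs = 17, matching y values: 6, 13 (2 points).
  x = 12: rhs = 17, matching y values: 6, 13 (2 points).
  x = 13: rhs = 13, matching y values: none (0 points).
  x = 14: rhs = 11, matching y values: 7, 12 (2 points).
  x = 15: rhs = 17, matching y values: 6, 13 (2 points).
  x = 16: rhs = 18, matching y values: none (0 points).
  x = 17: rhs = 1, matching y values: 1, 18 (2 points).
  x = 18: rhs = 10, matching y values: none (0 points).
Total affine count: 23.
Full point count |E(F_19)| = 23 + 1 = 24.
Hasse bound: |24 − (19+1)| = |4| = 4 ≤ 2√19 ≈ 8.7178 ✓.


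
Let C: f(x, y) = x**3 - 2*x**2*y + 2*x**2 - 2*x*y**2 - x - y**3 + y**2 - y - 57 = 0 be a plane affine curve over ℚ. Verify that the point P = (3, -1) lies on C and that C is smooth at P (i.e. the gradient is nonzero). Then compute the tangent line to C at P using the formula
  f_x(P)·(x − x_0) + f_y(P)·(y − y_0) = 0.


Tangent line at P: 48*x - 12*y - 156 = 0.

Step 1: f(3, -1) = 0, so P lies on C.
Step 2: partial derivatives
  f_x(x, y) = 3*x**2 - 4*x*y + 4*x - 2*y**2 - 1, f_y(x, y) = -2*x**2 - 4*x*y - 3*y**2 + 2*y - 1.
  f_x(P) = 48, f_y(P) = -12 (gradient nonzero, so P is smooth).
Step 3: tangent line at P: 48·(x − 3) + -12·(y − -1) = 0.
Expanding: 48*x - 12*y - 156 = 0.


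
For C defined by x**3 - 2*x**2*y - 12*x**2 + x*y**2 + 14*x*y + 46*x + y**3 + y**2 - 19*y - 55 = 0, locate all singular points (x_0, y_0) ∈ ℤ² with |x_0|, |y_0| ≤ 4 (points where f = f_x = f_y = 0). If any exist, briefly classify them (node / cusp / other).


Singular points: {(3, -1)}; classification: node.

Compute partial derivatives:
  f_x = 3*x**2 - 4*x*y - 24*x + y**2 + 14*y + 46.
  f_y = -2*x**2 + 2*x*y + 14*x + 3*y**2 + 2*y - 19.
Scan x_0 ∈ {−4, ..., 4}. For each x_0, f_y(x_0, y) is a polynomial in y; find its integer roots y ∈ {−4, ..., 4}, then test f_x and f at those candidates.
  x = -4: f_y(-4, y) = 3*y**2 - 6*y - 107; no integer root y with |y| ≤ 4.
  x = -3: f_y(-3, y) = 3*y**2 - 4*y - 79; no integer root y with |y| ≤ 4.
  x = -2: f_y(-2, y) = 3*y**2 - 2*y - 55; no integer root y with |y| ≤ 4.
  x = -1: f_y(-1, y) = 3*y**2 - 35; no integer root y with |y| ≤ 4.
  x = 0: f_y(0, y) = 3*y**2 + 2*y - 19; no integer root y with |y| ≤ 4.
  x = 1: f_y(1, y) = 3*y**2 + 4*y - 7; vanishes at y ∈ {1}. (1, 1): f_x = 36 ≠ 0.
  x = 2: f_y(2, y) = 3*y**2 + 6*y + 1; no integer root y with |y| ≤ 4.
  x = 3: f_y(3, y) = 3*y**2 + 8*y + 5; vanishes at y ∈ {-1}. (3, -1): f_x = 0, f = 0 — SINGULAR.
  x = 4: f_y(4, y) = 3*y**2 + 10*y + 5; no integer root y with |y| ≤ 4.
Only singular point on the grid: (3, -1).
Classify: substitute x = 3 + u, y = -1 + v and expand: f = u**3 - 2*u**2*v - u**2 + u*v**2 + v**3 + v**2.
No constant or linear terms (consistent with a singular point). Quadratic part: -u**2 + v**2. Cubic part: u**3 - 2*u**2*v + u*v**2 + v**3.
The quadratic part v**2 - u**2 = (v − u)(v + u) splits into two distinct linear factors, so there are two distinct tangent lines y − -1 = ±(x − 3) — this is a node (ordinary double point).
Classification: node.


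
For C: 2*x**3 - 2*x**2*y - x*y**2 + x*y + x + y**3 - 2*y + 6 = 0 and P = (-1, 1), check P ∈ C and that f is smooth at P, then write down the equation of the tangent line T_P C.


Tangent line at P: 11*x + 11 = 0.

Step 1: f(-1, 1) = 0, so P lies on C.
Step 2: partial derivatives
  f_x(x, y) = 6*x**2 - 4*x*y - y**2 + y + 1, f_y(x, y) = -2*x**2 - 2*x*y + x + 3*y**2 - 2.
  f_x(P) = 11, f_y(P) = 0 (gradient nonzero, so P is smooth).
Step 3: tangent line at P: 11·(x − -1) + 0·(y − 1) = 0.
Expanding: 11*x + 11 = 0.


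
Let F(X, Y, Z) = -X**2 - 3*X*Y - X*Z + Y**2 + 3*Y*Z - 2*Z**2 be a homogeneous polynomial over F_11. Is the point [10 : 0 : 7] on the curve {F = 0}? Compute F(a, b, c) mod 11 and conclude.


F(10,0,7) ≡ 7 (mod 11); P is NOT on the curve.

Evaluate F(10, 0, 7) term-by-term (mod 11).
  -X**2 ↦ -1·100·1·1 = -100
  -3*X*Y ↦ -3·10·0·1 = 0
  -X*Z ↦ -1·10·1·7 = -70
  Y**2 ↦ 1·1·0·1 = 0
  3*Y*Z ↦ 3·1·0·7 = 0
  -2*Z**2 ↦ -2·1·1·49 = -98
Sum: F(10, 0, 7) = (-100) + (0) + (-70) + (0) + (0) + (-98) = -268.
Reducing mod 11: -268 ≡ 7 (mod 11).
Since F(a, b, c) ≡ 7 ≠ 0 (mod 11), P does NOT lie on the curve.


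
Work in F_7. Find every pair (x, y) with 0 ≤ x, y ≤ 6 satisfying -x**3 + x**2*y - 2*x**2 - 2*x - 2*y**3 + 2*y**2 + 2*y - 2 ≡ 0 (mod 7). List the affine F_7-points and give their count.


Affine F_7-points: {(0, 1), (0, 6), (1, 0), (1, 4), (3, 1), (3, 3), (3, 4), (5, 4), (5, 5), (5, 6), (6, 3), (6, 6)}; count = 12.

For each of the 49 pairs (x, y) ∈ F_7², evaluate f(x, y) mod 7. Record the zeros.
  x = 0: [0↦5, 1↦0, 2↦1, 3↦3, 4↦1, 5↦4, 6↦0]  zeros at y ∈ {1, 6}
  x = 1: [0↦0, 1↦3, 2↦5, 3↦1, 4↦0, 5↦4, 6↦1]  zeros at y ∈ {0, 4}
  x = 2: [0↦6, 1↦5, 2↦3, 3↦2, 4↦4, 5↦4, 6↦4]  zeros at y ∈ ∅
  x = 3: [0↦3, 1↦0, 2↦3, 3↦0, 4↦0, 5↦5, 6↦3]  zeros at y ∈ {1, 3, 4}
  x = 4: [0↦6, 1↦3, 2↦6, 3↦3, 4↦3, 5↦1, 6↦6]  zeros at y ∈ ∅
  x = 5: [0↦2, 1↦1, 2↦6, 3↦5, 4↦0, 5↦0, 6↦0]  zeros at y ∈ {4, 5, 6}
  x = 6: [0↦6, 1↦2, 2↦4, 3↦0, 4↦6, 5↦3, 6↦0]  zeros at y ∈ {3, 6}
Collecting zeros: affine points = {(0, 1), (0, 6), (1, 0), (1, 4), (3, 1), (3, 3), (3, 4), (5, 4), (5, 5), (5, 6), (6, 3), (6, 6)}.
Total count |C(F_7)_aff| = 12.


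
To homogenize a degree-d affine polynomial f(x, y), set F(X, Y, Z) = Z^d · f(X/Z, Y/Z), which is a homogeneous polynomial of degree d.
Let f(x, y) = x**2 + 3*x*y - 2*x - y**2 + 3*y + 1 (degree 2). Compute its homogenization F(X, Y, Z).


F(X, Y, Z) = X**2 + 3*X*Y - 2*X*Z - Y**2 + 3*Y*Z + Z**2

deg(f) = 2.
Substitute x = X/Z, y = Y/Z into f, then multiply by Z^2.
  monomial 1·x^2·y^0 ↦ 1·X^2·Y^0·Z^0.
  monomial 3·x^1·y^1 ↦ 3·X^1·Y^1·Z^0.
  monomial -2·x^1·y^0 ↦ -2·X^1·Y^0·Z^1.
  monomial -1·x^0·y^2 ↦ -1·X^0·Y^2·Z^0.
  monomial 3·x^0·y^1 ↦ 3·X^0·Y^1·Z^1.
  monomial 1·x^0·y^0 ↦ 1·X^0·Y^0·Z^2.
Collecting: F(X, Y, Z) = X**2 + 3*X*Y - 2*X*Z - Y**2 + 3*Y*Z + Z**2.


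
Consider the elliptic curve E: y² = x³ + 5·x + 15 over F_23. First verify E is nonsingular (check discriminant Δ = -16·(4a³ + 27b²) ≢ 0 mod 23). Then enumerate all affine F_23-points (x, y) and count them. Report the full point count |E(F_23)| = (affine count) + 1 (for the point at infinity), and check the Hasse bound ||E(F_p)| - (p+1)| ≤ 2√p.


Affine points = {(5, 2), (5, 21), (6, 10), (6, 13), (7, 5), (7, 18), (12, 3), (12, 20), (13, 0), (14, 0), (18, 7), (18, 16), (19, 0), (22, 3), (22, 20)}; affine count = 15; |E(F_23)| = 16.

Discriminant check: Δ ∝ 4a³ + 27b² = 4·5³ + 27·15² = 4·125 + 27·225 ≡ 20 (mod 23). Nonzero ⇒ E is nonsingular.
For each x ∈ F_23, compute rhs = x³ + 5·x + 15 mod 23, then count y ∈ F_23 with y² ≡ rhs.
  x = 0: rhs = 15, matching y values: none (0 points).
  x = 1: rhs = 21, matching y values: none (0 points).
  x = 2: rhs = 10, matching y values: none (0 points).
  x = 3: rhs = 11, matching y values: none (0 points).
  x = 4: rhs = 7, matching y values: none (0 points).
  x = 5: rhs = 4, matching y values: 2, 21 (2 points).
  x = 6: rhs = 8, matching y values: 10, 13 (2 points).
  x = 7: rhs = 2, matching y values: 5, 18 (2 points).
  x = 8: rhs = 15, matching y values: none (0 points).
  x = 9: rhs = 7, matching y values: none (0 points).
  x = 10: rhs = 7, matching y values: none (0 points).
  x = 11: rhs = 21, matching y values: none (0 points).
  x = 12: rhs = 9, matching y values: 3, 20 (2 points).
  x = 13: rhs = 0, matching y values: 0 (1 points).
  x = 14: rhs = 0, matching y values: 0 (1 points).
  x = 15: rhs = 15, matching y values: none (0 points).
  x = 16: rhs = 5, matching y values: none (0 points).
  x = 17: rhs = 22, matching y values: none (0 points).
  x = 18: rhs = 3, matching y values: 7, 16 (2 points).
  x = 19: rhs = 0, matching y values: 0 (1 points).
  x = 20: rhs = 19, matching y values: none (0 points).
  x = 21: rhs = 20, matching y values: none (0 points).
  x = 22: rhs = 9, matching y values: 3, 20 (2 points).
Total affine count: 15.
Full point count |E(F_23)| = 15 + 1 = 16.
Hasse bound: |16 − (23+1)| = |-8| = 8 ≤ 2√23 ≈ 9.5917 ✓.


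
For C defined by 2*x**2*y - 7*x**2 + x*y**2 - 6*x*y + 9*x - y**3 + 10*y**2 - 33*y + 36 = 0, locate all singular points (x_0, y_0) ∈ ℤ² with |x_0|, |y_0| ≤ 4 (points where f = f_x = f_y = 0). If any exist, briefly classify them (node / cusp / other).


Singular points: {(0, 3)}; classification: node.

Compute partial derivatives:
  f_x = 4*x*y - 14*x + y**2 - 6*y + 9.
  f_y = 2*x**2 + 2*x*y - 6*x - 3*y**2 + 20*y - 33.
Scan x_0 ∈ {−4, ..., 4}. For each x_0, f_y(x_0, y) is a polynomial in y; find its integer roots y ∈ {−4, ..., 4}, then test f_x and f at those candidates.
  x = -4: f_y(-4, y) = -3*y**2 + 12*y + 23; no integer root y with |y| ≤ 4.
  x = -3: f_y(-3, y) = -3*y**2 + 14*y + 3; no integer root y with |y| ≤ 4.
  x = -2: f_y(-2, y) = -3*y**2 + 16*y - 13; vanishes at y ∈ {1}. (-2, 1): f_x = 24 ≠ 0.
  x = -1: f_y(-1, y) = -3*y**2 + 18*y - 25; no integer root y with |y| ≤ 4.
  x = 0: f_y(0, y) = -3*y**2 + 20*y - 33; vanishes at y ∈ {3}. (0, 3): f_x = 0, f = 0 — SINGULAR.
  x = 1: f_y(1, y) = -3*y**2 + 22*y - 37; no integer root y with |y| ≤ 4.
  x = 2: f_y(2, y) = -3*y**2 + 24*y - 37; no integer root y with |y| ≤ 4.
  x = 3: f_y(3, y) = -3*y**2 + 26*y - 33; no integer root y with |y| ≤ 4.
  x = 4: f_y(4, y) = -3*y**2 + 28*y - 25; vanishes at y ∈ {1}. (4, 1): f_x = -36 ≠ 0.
Only singular point on the grid: (0, 3).
Classify: substitute x = 0 + u, y = 3 + v and expand: f = 2*u**2*v - u**2 + u*v**2 - v**3 + v**2.
No constant or linear terms (consistent with a singular point). Quadratic part: -u**2 + v**2. Cubic part: 2*u**2*v + u*v**2 - v**3.
The quadratic part v**2 - u**2 = (v − u)(v + u) splits into two distinct linear factors, so there are two distinct tangent lines y − 3 = ±(x − 0) — this is a node (ordinary double point).
Classification: node.


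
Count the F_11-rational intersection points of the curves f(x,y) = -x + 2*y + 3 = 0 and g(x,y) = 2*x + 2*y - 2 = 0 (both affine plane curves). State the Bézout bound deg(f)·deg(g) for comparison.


Common zeros: {(9, 3)}; count = 1; Bézout bound = 1.

deg(f) = 1, deg(g) = 1, so Bézout bound = 1.
Scan x ∈ F_11. For each x, list the y ∈ F_11 with f(x, y) ≡ 0 and those with g(x, y) ≡ 0 (mod 11); the common zeros in that column are the intersection.
  x = 0: f ≡ 0 at y ∈ {4}; g ≡ 0 at y ∈ {1}; common: ∅.
  x = 1: f ≡ 0 at y ∈ {10}; g ≡ 0 at y ∈ {0}; common: ∅.
  x = 2: f ≡ 0 at y ∈ {5}; g ≡ 0 at y ∈ {10}; common: ∅.
  x = 3: f ≡ 0 at y ∈ {0}; g ≡ 0 at y ∈ {9}; common: ∅.
  x = 4: f ≡ 0 at y ∈ {6}; g ≡ 0 at y ∈ {8}; common: ∅.
  x = 5: f ≡ 0 at y ∈ {1}; g ≡ 0 at y ∈ {7}; common: ∅.
  x = 6: f ≡ 0 at y ∈ {7}; g ≡ 0 at y ∈ {6}; common: ∅.
  x = 7: f ≡ 0 at y ∈ {2}; g ≡ 0 at y ∈ {5}; common: ∅.
  x = 8: f ≡ 0 at y ∈ {8}; g ≡ 0 at y ∈ {4}; common: ∅.
  x = 9: f ≡ 0 at y ∈ {3}; g ≡ 0 at y ∈ {3}; common: {3}.
  x = 10: f ≡ 0 at y ∈ {9}; g ≡ 0 at y ∈ {2}; common: ∅.
Collecting: common zeros = {(9, 3)}, so the count is 1.
Comparison with the Bézout bound: 1 ≤ 1 = deg(f)·deg(g), as expected for curves with no common component (the bound is attained).


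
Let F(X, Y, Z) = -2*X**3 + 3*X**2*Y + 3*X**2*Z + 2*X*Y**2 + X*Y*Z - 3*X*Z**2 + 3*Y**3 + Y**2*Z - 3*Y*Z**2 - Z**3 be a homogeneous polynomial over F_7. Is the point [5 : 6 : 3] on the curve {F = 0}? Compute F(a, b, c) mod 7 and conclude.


F(5,6,3) ≡ 5 (mod 7); P is NOT on the curve.

Evaluate F(5, 6, 3) term-by-term (mod 7).
  -2*X**3 ↦ -2·125·1·1 = -250
  3*X**2*Y ↦ 3·25·6·1 = 450
  3*X**2*Z ↦ 3·25·1·3 = 225
  2*X*Y**2 ↦ 2·5·36·1 = 360
  X*Y*Z ↦ 1·5·6·3 = 90
  -3*X*Z**2 ↦ -3·5·1·9 = -135
  3*Y**3 ↦ 3·1·216·1 = 648
  Y**2*Z ↦ 1·1·36·3 = 108
  -3*Y*Z**2 ↦ -3·1·6·9 = -162
  -Z**3 ↦ -1·1·1·27 = -27
Sum: F(5, 6, 3) = (-250) + (450) + (225) + (360) + (90) + (-135) + (648) + (108) + (-162) + (-27) = 1307.
Reducing mod 7: 1307 ≡ 5 (mod 7).
Since F(a, b, c) ≡ 5 ≠ 0 (mod 7), P does NOT lie on the curve.


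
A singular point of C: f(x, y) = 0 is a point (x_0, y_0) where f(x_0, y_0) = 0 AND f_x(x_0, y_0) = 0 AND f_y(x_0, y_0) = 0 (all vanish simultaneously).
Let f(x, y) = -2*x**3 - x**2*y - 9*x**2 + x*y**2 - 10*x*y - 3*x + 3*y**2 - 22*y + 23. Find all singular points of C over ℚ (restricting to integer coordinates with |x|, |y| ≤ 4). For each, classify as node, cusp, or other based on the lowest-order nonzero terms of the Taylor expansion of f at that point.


Singular points: {(-2, 3)}; classification: cusp.

Compute partial derivatives:
  f_x = -6*x**2 - 2*x*y - 18*x + y**2 - 10*y - 3.
  f_y = -x**2 + 2*x*y - 10*x + 6*y - 22.
Scan x_0 ∈ {−4, ..., 4}. For each x_0, f_y(x_0, y) is a polynomial in y; find its integer roots y ∈ {−4, ..., 4}, then test f_x and f at those candidates.
  x = -4: f_y(-4, y) = 2 - 2*y; vanishes at y ∈ {1}. (-4, 1): f_x = -28 ≠ 0.
  x = -3: f_y(-3, y) = -1; no integer root y with |y| ≤ 4.
  x = -2: f_y(-2, y) = 2*y - 6; vanishes at y ∈ {3}. (-2, 3): f_x = 0, f = 0 — SINGULAR.
  x = -1: f_y(-1, y) = 4*y - 13; no integer root y with |y| ≤ 4.
  x = 0: f_y(0, y) = 6*y - 22; no integer root y with |y| ≤ 4.
  x = 1: f_y(1, y) = 8*y - 33; no integer root y with |y| ≤ 4.
  x = 2: f_y(2, y) = 10*y - 46; no integer root y with |y| ≤ 4.
  x = 3: f_y(3, y) = 12*y - 61; no integer root y with |y| ≤ 4.
  x = 4: f_y(4, y) = 14*y - 78; no integer root y with |y| ≤ 4.
Only singular point on the grid: (-2, 3).
Classify: substitute x = -2 + u, y = 3 + v and expand: f = -2*u**3 - u**2*v + u*v**2 + v**2.
No constant or linear terms (consistent with a singular point). Quadratic part: v**2. Cubic part: -2*u**3 - u**2*v + u*v**2.
The quadratic part v**2 is a perfect square, so there is a single (double) tangent line v = 0, i.e. y = 3. Restricting the cubic part to that line (v = 0) leaves -2*u**3 ≠ 0, so f is not divisible by v and the branch is v² ≈ 2*u**3 to lowest order — this is a cusp.
Classification: cusp.


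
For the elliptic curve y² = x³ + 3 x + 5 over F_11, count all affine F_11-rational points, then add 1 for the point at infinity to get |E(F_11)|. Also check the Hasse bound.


Affine points = {(0, 4), (0, 7), (1, 3), (1, 8), (4, 2), (4, 9), (10, 1), (10, 10)}; affine count = 8; |E(F_11)| = 9.

Discriminant check: Δ ∝ 4a³ + 27b² = 4·3³ + 27·5² = 4·27 + 27·25 ≡ 2 (mod 11). Nonzero ⇒ E is nonsingular.
For each x ∈ F_11, compute rhs = x³ + 3·x + 5 mod 11, then count y ∈ F_11 with y² ≡ rhs.
  x = 0: rhs = 5, matching y values: 4, 7 (2 points).
  x = 1: rhs = 9, matching y values: 3, 8 (2 points).
  x = 2: rhs = 8, matching y values: none (0 points).
  x = 3: rhs = 8, matching y values: none (0 points).
  x = 4: rhs = 4, matching y values: 2, 9 (2 points).
  x = 5: rhs = 2, matching y values: none (0 points).
  x = 6: rhs = 8, matching y values: none (0 points).
  x = 7: rhs = 6, matching y values: none (0 points).
  x = 8: rhs = 2, matching y values: none (0 points).
  x = 9: rhs = 2, matching y values: none (0 points).
  x = 10: rhs = 1, matching y values: 1, 10 (2 points).
Total affine count: 8.
Full point count |E(F_11)| = 8 + 1 = 9.
Hasse bound: |9 − (11+1)| = |-3| = 3 ≤ 2√11 ≈ 6.6332 ✓.


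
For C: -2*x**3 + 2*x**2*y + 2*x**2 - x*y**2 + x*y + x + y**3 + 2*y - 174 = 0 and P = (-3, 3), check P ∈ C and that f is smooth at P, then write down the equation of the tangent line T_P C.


Tangent line at P: -107*x + 62*y - 507 = 0.

Step 1: f(-3, 3) = 0, so P lies on C.
Step 2: partial derivatives
  f_x(x, y) = -6*x**2 + 4*x*y + 4*x - y**2 + y + 1, f_y(x, y) = 2*x**2 - 2*x*y + x + 3*y**2 + 2.
  f_x(P) = -107, f_y(P) = 62 (gradient nonzero, so P is smooth).
Step 3: tangent line at P: -107·(x − -3) + 62·(y − 3) = 0.
Expanding: -107*x + 62*y - 507 = 0.


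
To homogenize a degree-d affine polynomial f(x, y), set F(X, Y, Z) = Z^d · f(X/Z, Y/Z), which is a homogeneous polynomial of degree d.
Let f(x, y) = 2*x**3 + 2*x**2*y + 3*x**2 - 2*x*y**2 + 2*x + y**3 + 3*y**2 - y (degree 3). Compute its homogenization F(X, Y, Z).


F(X, Y, Z) = 2*X**3 + 2*X**2*Y + 3*X**2*Z - 2*X*Y**2 + 2*X*Z**2 + Y**3 + 3*Y**2*Z - Y*Z**2

deg(f) = 3.
Substitute x = X/Z, y = Y/Z into f, then multiply by Z^3.
  monomial 2·x^3·y^0 ↦ 2·X^3·Y^0·Z^0.
  monomial 2·x^2·y^1 ↦ 2·X^2·Y^1·Z^0.
  monomial 3·x^2·y^0 ↦ 3·X^2·Y^0·Z^1.
  monomial -2·x^1·y^2 ↦ -2·X^1·Y^2·Z^0.
  monomial 2·x^1·y^0 ↦ 2·X^1·Y^0·Z^2.
  monomial 1·x^0·y^3 ↦ 1·X^0·Y^3·Z^0.
  monomial 3·x^0·y^2 ↦ 3·X^0·Y^2·Z^1.
  monomial -1·x^0·y^1 ↦ -1·X^0·Y^1·Z^2.
Collecting: F(X, Y, Z) = 2*X**3 + 2*X**2*Y + 3*X**2*Z - 2*X*Y**2 + 2*X*Z**2 + Y**3 + 3*Y**2*Z - Y*Z**2.


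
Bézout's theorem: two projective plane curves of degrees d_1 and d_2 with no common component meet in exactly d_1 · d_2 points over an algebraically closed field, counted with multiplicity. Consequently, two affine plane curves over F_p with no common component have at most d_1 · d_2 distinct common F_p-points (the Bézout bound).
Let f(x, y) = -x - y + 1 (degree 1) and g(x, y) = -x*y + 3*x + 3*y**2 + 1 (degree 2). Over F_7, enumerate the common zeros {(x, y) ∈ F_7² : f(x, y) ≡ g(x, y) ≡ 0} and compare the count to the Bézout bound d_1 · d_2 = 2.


Common zeros: {(3, 5), (5, 3)}; count = 2; Bézout bound = 2.

deg(f) = 1, deg(g) = 2, so Bézout bound = 2.
Scan x ∈ F_7. For each x, list the y ∈ F_7 with f(x, y) ≡ 0 and those with g(x, y) ≡ 0 (mod 7); the common zeros in that column are the intersection.
  x = 0: f ≡ 0 at y ∈ {1}; g ≡ 0 at y ∈ {3, 4}; common: ∅.
  x = 1: f ≡ 0 at y ∈ {0}; g ≡ 0 at y ∈ {2, 3}; common: ∅.
  x = 2: f ≡ 0 at y ∈ {6}; g ≡ 0 at y ∈ {0, 3}; common: ∅.
  x = 3: f ≡ 0 at y ∈ {5}; g ≡ 0 at y ∈ {3, 5}; common: {5}.
  x = 4: f ≡ 0 at y ∈ {4}; g ≡ 0 at y ∈ {3}; common: ∅.
  x = 5: f ≡ 0 at y ∈ {3}; g ≡ 0 at y ∈ {1, 3}; common: {3}.
  x = 6: f ≡ 0 at y ∈ {2}; g ≡ 0 at y ∈ {3, 6}; common: ∅.
Collecting: common zeros = {(3, 5), (5, 3)}, so the count is 2.
Comparison with the Bézout bound: 2 ≤ 2 = deg(f)·deg(g), as expected for curves with no common component (the bound is attained).


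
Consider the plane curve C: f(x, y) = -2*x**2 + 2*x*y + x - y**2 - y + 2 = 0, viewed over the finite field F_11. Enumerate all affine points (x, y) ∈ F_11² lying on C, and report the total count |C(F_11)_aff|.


Affine F_11-points: {(0, 1), (0, 9), (1, 4), (1, 8), (2, 6), (2, 8), (4, 9), (7, 1), (9, 2), (9, 4), (10, 2), (10, 6)}; count = 12.

For each of the 121 pairs (x, y) ∈ F_11², evaluate f(x, y) mod 11. Record the zeros.
  x = 0: [0↦2, 1↦0, 2↦7, 3↦1, 4↦4, 5↦5, 6↦4, 7↦1, 8↦7, 9↦0, 10↦2]  zeros at y ∈ {1, 9}
  x = 1: [0↦1, 1↦1, 2↦10, 3↦6, 4↦0, 5↦3, 6↦4, 7↦3, 8↦0, 9↦6, 10↦10]  zeros at y ∈ {4, 8}
  x = 2: [0↦7, 1↦9, 2↦9, 3↦7, 4↦3, 5↦8, 6↦0, 7↦1, 8↦0, 9↦8, 10↦3]  zeros at y ∈ {6, 8}
  x = 3: [0↦9, 1↦2, 2↦4, 3↦4, 4↦2, 5↦9, 6↦3, 7↦6, 8↦7, 9↦6, 10↦3]  zeros at y ∈ ∅
  x = 4: [0↦7, 1↦2, 2↦6, 3↦8, 4↦8, 5↦6, 6↦2, 7↦7, 8↦10, 9↦0, 10↦10]  zeros at y ∈ {9}
  x = 5: [0↦1, 1↦9, 2↦4, 3↦8, 4↦10, 5↦10, 6↦8, 7↦4, 8↦9, 9↦1, 10↦2]  zeros at y ∈ ∅
  x = 6: [0↦2, 1↦1, 2↦9, 3↦4, 4↦8, 5↦10, 6↦10, 7↦8, 8↦4, 9↦9, 10↦1]  zeros at y ∈ ∅
  x = 7: [0↦10, 1↦0, 2↦10, 3↦7, 4↦2, 5↦6, 6↦8, 7↦8, 8↦6, 9↦2, 10↦7]  zeros at y ∈ {1}
  x = 8: [0↦3, 1↦6, 2↦7, 3↦6, 4↦3, 5↦9, 6↦2, 7↦4, 8↦4, 9↦2, 10↦9]  zeros at y ∈ ∅
  x = 9: [0↦3, 1↦8, 2↦0, 3↦1, 4↦0, 5↦8, 6↦3, 7↦7, 8↦9, 9↦9, 10↦7]  zeros at y ∈ {2, 4}
  x = 10: [0↦10, 1↦6, 2↦0, 3↦3, 4↦4, 5↦3, 6↦0, 7↦6, 8↦10, 9↦1, 10↦1]  zeros at y ∈ {2, 6}
Collecting zeros: affine points = {(0, 1), (0, 9), (1, 4), (1, 8), (2, 6), (2, 8), (4, 9), (7, 1), (9, 2), (9, 4), (10, 2), (10, 6)}.
Total count |C(F_11)_aff| = 12.


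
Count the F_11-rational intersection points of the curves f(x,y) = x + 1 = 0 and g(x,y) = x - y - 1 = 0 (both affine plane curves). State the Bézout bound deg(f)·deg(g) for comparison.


Common zeros: {(10, 9)}; count = 1; Bézout bound = 1.

deg(f) = 1, deg(g) = 1, so Bézout bound = 1.
Scan x ∈ F_11. For each x, list the y ∈ F_11 with f(x, y) ≡ 0 and those with g(x, y) ≡ 0 (mod 11); the common zeros in that column are the intersection.
  x = 0: f ≡ 0 at y ∈ ∅; g ≡ 0 at y ∈ {10}; common: ∅.
  x = 1: f ≡ 0 at y ∈ ∅; g ≡ 0 at y ∈ {0}; common: ∅.
  x = 2: f ≡ 0 at y ∈ ∅; g ≡ 0 at y ∈ {1}; common: ∅.
  x = 3: f ≡ 0 at y ∈ ∅; g ≡ 0 at y ∈ {2}; common: ∅.
  x = 4: f ≡ 0 at y ∈ ∅; g ≡ 0 at y ∈ {3}; common: ∅.
  x = 5: f ≡ 0 at y ∈ ∅; g ≡ 0 at y ∈ {4}; common: ∅.
  x = 6: f ≡ 0 at y ∈ ∅; g ≡ 0 at y ∈ {5}; common: ∅.
  x = 7: f ≡ 0 at y ∈ ∅; g ≡ 0 at y ∈ {6}; common: ∅.
  x = 8: f ≡ 0 at y ∈ ∅; g ≡ 0 at y ∈ {7}; common: ∅.
  x = 9: f ≡ 0 at y ∈ ∅; g ≡ 0 at y ∈ {8}; common: ∅.
  x = 10: f ≡ 0 at y ∈ {0, 1, 2, 3, 4, 5, 6, 7, 8, 9, 10}; g ≡ 0 at y ∈ {9}; common: {9}.
Collecting: common zeros = {(10, 9)}, so the count is 1.
Comparison with the Bézout bound: 1 ≤ 1 = deg(f)·deg(g), as expected for curves with no common component (the bound is attained).


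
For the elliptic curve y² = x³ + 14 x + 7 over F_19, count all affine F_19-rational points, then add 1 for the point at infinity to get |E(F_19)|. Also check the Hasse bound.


Affine points = {(0, 8), (0, 11), (2, 9), (2, 10), (3, 0), (7, 7), (7, 12), (8, 2), (8, 17), (9, 8), (9, 11), (10, 8), (10, 11), (13, 7), (13, 12), (15, 1), (15, 18), (17, 3), (17, 16), (18, 7), (18, 12)}; affine count = 21; |E(F_19)| = 22.

Discriminant check: Δ ∝ 4a³ + 27b² = 4·14³ + 27·7² = 4·2744 + 27·49 ≡ 6 (mod 19). Nonzero ⇒ E is nonsingular.
For each x ∈ F_19, compute rhs = x³ + 14·x + 7 mod 19, then count y ∈ F_19 with y² ≡ rhs.
  x = 0: rhs = 7, matching y values: 8, 11 (2 points).
  x = 1: rhs = 3, matching y values: none (0 points).
  x = 2: rhs = 5, matching y values: 9, 10 (2 points).
  x = 3: rhs = 0, matching y values: 0 (1 points).
  x = 4: rhs = 13, matching y values: none (0 points).
  x = 5: rhs = 12, matching y values: none (0 points).
  x = 6: rhs = 3, matching y values: none (0 points).
  x = 7: rhs = 11, matching y values: 7, 12 (2 points).
  x = 8: rhs = 4, matching y values: 2, 17 (2 points).
  x = 9: rhs = 7, matching y values: 8, 11 (2 points).
  x = 10: rhs = 7, matching y values: 8, 11 (2 points).
  x = 11: rhs = 10, matching y values: none (0 points).
  x = 12: rhs = 3, matching y values: none (0 points).
  x = 13: rhs = 11, matching y values: 7, 12 (2 points).
  x = 14: rhs = 2, matching y values: none (0 points).
  x = 15: rhs = 1, matching y values: 1, 18 (2 points).
  x = 16: rhs = 14, matching y values: none (0 points).
  x = 17: rhs = 9, matching y values: 3, 16 (2 points).
  x = 18: rhs = 11, matching y values: 7, 12 (2 points).
Total affine count: 21.
Full point count |E(F_19)| = 21 + 1 = 22.
Hasse bound: |22 − (19+1)| = |2| = 2 ≤ 2√19 ≈ 8.7178 ✓.


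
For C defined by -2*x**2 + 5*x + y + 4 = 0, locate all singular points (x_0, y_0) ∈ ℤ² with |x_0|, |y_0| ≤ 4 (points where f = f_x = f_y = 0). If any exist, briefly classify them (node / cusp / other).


No singular points in the scanned grid; C is smooth there.

Compute partial derivatives:
  f_x = 5 - 4*x.
  f_y = 1.
f_y = 1 is a nonzero constant, so f_y never vanishes: no point (x, y) can satisfy f = f_x = f_y = 0. In particular no (x, y) ∈ {−4, ..., 4}² is singular; the curve is smooth.


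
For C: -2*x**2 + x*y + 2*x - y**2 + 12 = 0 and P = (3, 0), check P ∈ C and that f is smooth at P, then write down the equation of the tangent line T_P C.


Tangent line at P: -10*x + 3*y + 30 = 0.

Step 1: f(3, 0) = 0, so P lies on C.
Step 2: partial derivatives
  f_x(x, y) = -4*x + y + 2, f_y(x, y) = x - 2*y.
  f_x(P) = -10, f_y(P) = 3 (gradient nonzero, so P is smooth).
Step 3: tangent line at P: -10·(x − 3) + 3·(y − 0) = 0.
Expanding: -10*x + 3*y + 30 = 0.


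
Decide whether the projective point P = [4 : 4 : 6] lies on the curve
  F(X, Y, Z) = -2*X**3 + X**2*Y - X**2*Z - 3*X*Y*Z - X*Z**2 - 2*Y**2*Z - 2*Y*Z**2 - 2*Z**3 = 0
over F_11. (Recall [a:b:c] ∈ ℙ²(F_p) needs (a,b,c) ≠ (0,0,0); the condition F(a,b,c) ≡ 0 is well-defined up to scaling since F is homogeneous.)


F(4,4,6) ≡ 3 (mod 11); P is NOT on the curve.

Evaluate F(4, 4, 6) term-by-term (mod 11).
  -2*X**3 ↦ -2·64·1·1 = -128
  X**2*Y ↦ 1·16·4·1 = 64
  -X**2*Z ↦ -1·16·1·6 = -96
  -3*X*Y*Z ↦ -3·4·4·6 = -288
  -X*Z**2 ↦ -1·4·1·36 = -144
  -2*Y**2*Z ↦ -2·1·16·6 = -192
  -2*Y*Z**2 ↦ -2·1·4·36 = -288
  -2*Z**3 ↦ -2·1·1·216 = -432
Sum: F(4, 4, 6) = (-128) + (64) + (-96) + (-288) + (-144) + (-192) + (-288) + (-432) = -1504.
Reducing mod 11: -1504 ≡ 3 (mod 11).
Since F(a, b, c) ≡ 3 ≠ 0 (mod 11), P does NOT lie on the curve.


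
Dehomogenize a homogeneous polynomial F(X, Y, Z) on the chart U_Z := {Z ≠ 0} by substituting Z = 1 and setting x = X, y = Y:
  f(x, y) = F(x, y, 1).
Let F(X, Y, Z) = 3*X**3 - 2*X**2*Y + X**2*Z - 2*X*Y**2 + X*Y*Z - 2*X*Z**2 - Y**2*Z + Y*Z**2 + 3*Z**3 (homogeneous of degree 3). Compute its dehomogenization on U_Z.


f(x, y) = 3*x**3 - 2*x**2*y + x**2 - 2*x*y**2 + x*y - 2*x - y**2 + y + 3

On U_Z we set Z = 1. Each monomial c·X^i·Y^j·Z^k in F becomes c·x^i·y^j·1^k = c·x^i·y^j.
Substituting Z = 1: F(X, Y, 1) = 3*x**3 - 2*x**2*y + x**2 - 2*x*y**2 + x*y - 2*x - y**2 + y + 3.
Note: deg(f) ≤ deg(F) = 3; strict inequality happens when F is divisible by Z (lost terms).


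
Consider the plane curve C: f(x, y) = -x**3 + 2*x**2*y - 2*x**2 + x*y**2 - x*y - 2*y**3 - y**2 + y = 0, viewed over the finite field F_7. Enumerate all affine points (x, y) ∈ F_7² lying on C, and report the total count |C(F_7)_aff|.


Affine F_7-points: {(0, 0), (0, 4), (0, 6), (2, 2), (3, 2), (3, 4), (4, 2), (4, 5), (5, 0)}; count = 9.

For each of the 49 pairs (x, y) ∈ F_7², evaluate f(x, y) mod 7. Record the zeros.
  x = 0: [0↦0, 1↦5, 2↦3, 3↦3, 4↦0, 5↦3, 6↦0]  zeros at y ∈ {0, 4, 6}
  x = 1: [0↦4, 1↦4, 2↦6, 3↦5, 4↦3, 5↦2, 6↦4]  zeros at y ∈ ∅
  x = 2: [0↦5, 1↦4, 2↦0, 3↦2, 4↦5, 5↦4, 6↦1]  zeros at y ∈ {2}
  x = 3: [0↦4, 1↦6, 2↦0, 3↦2, 4↦0, 5↦3, 6↦6]  zeros at y ∈ {2, 4}
  x = 4: [0↦2, 1↦4, 2↦0, 3↦6, 4↦3, 5↦0, 6↦6]  zeros at y ∈ {2, 5}
  x = 5: [0↦0, 1↦6, 2↦1, 3↦1, 4↦1, 5↦3, 6↦2]  zeros at y ∈ {0}
  x = 6: [0↦6, 1↦6, 2↦4, 3↦2, 4↦2, 5↦6, 6↦2]  zeros at y ∈ ∅
Collecting zeros: affine points = {(0, 0), (0, 4), (0, 6), (2, 2), (3, 2), (3, 4), (4, 2), (4, 5), (5, 0)}.
Total count |C(F_7)_aff| = 9.


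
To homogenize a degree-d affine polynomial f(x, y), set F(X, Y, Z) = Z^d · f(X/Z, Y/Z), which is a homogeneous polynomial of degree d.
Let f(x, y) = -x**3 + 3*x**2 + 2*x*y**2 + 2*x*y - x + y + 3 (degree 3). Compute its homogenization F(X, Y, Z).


F(X, Y, Z) = -X**3 + 3*X**2*Z + 2*X*Y**2 + 2*X*Y*Z - X*Z**2 + Y*Z**2 + 3*Z**3

deg(f) = 3.
Substitute x = X/Z, y = Y/Z into f, then multiply by Z^3.
  monomial -1·x^3·y^0 ↦ -1·X^3·Y^0·Z^0.
  monomial 3·x^2·y^0 ↦ 3·X^2·Y^0·Z^1.
  monomial 2·x^1·y^2 ↦ 2·X^1·Y^2·Z^0.
  monomial 2·x^1·y^1 ↦ 2·X^1·Y^1·Z^1.
  monomial -1·x^1·y^0 ↦ -1·X^1·Y^0·Z^2.
  monomial 1·x^0·y^1 ↦ 1·X^0·Y^1·Z^2.
  monomial 3·x^0·y^0 ↦ 3·X^0·Y^0·Z^3.
Collecting: F(X, Y, Z) = -X**3 + 3*X**2*Z + 2*X*Y**2 + 2*X*Y*Z - X*Z**2 + Y*Z**2 + 3*Z**3.


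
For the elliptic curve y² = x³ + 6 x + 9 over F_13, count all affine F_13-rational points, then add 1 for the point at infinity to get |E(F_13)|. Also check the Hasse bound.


Affine points = {(0, 3), (0, 10), (1, 4), (1, 9), (2, 4), (2, 9), (6, 1), (6, 12), (7, 2), (7, 11), (8, 6), (8, 7), (9, 5), (9, 8), (10, 4), (10, 9)}; affine count = 16; |E(F_13)| = 17.

Discriminant check: Δ ∝ 4a³ + 27b² = 4·6³ + 27·9² = 4·216 + 27·81 ≡ 9 (mod 13). Nonzero ⇒ E is nonsingular.
For each x ∈ F_13, compute rhs = x³ + 6·x + 9 mod 13, then count y ∈ F_13 with y² ≡ rhs.
  x = 0: rhs = 9, matching y values: 3, 10 (2 points).
  x = 1: rhs = 3, matching y values: 4, 9 (2 points).
  x = 2: rhs = 3, matching y values: 4, 9 (2 points).
  x = 3: rhs = 2, matching y values: none (0 points).
  x = 4: rhs = 6, matching y values: none (0 points).
  x = 5: rhs = 8, matching y values: none (0 points).
  x = 6: rhs = 1, matching y values: 1, 12 (2 points).
  x = 7: rhs = 4, matching y values: 2, 11 (2 points).
  x = 8: rhs = 10, matching y values: 6, 7 (2 points).
  x = 9: rhs = 12, matching y values: 5, 8 (2 points).
  x = 10: rhs = 3, matching y values: 4, 9 (2 points).
  x = 11: rhs = 2, matching y values: none (0 points).
  x = 12: rhs = 2, matching y values: none (0 points).
Total affine count: 16.
Full point count |E(F_13)| = 16 + 1 = 17.
Hasse bound: |17 − (13+1)| = |3| = 3 ≤ 2√13 ≈ 7.2111 ✓.


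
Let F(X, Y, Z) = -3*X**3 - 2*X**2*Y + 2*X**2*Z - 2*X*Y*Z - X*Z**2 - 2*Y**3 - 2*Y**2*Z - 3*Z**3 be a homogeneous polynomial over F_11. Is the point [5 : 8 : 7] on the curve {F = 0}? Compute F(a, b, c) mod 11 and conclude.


F(5,8,7) ≡ 1 (mod 11); P is NOT on the curve.

Evaluate F(5, 8, 7) term-by-term (mod 11).
  -3*X**3 ↦ -3·125·1·1 = -375
  -2*X**2*Y ↦ -2·25·8·1 = -400
  2*X**2*Z ↦ 2·25·1·7 = 350
  -2*X*Y*Z ↦ -2·5·8·7 = -560
  -X*Z**2 ↦ -1·5·1·49 = -245
  -2*Y**3 ↦ -2·1·512·1 = -1024
  -2*Y**2*Z ↦ -2·1·64·7 = -896
  -3*Z**3 ↦ -3·1·1·343 = -1029
Sum: F(5, 8, 7) = (-375) + (-400) + (350) + (-560) + (-245) + (-1024) + (-896) + (-1029) = -4179.
Reducing mod 11: -4179 ≡ 1 (mod 11).
Since F(a, b, c) ≡ 1 ≠ 0 (mod 11), P does NOT lie on the curve.


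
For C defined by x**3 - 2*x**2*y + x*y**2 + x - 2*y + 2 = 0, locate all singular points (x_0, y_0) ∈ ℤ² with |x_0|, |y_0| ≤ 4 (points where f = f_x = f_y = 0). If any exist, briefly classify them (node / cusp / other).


Singular points: {(1, 2)}; classification: node.

Compute partial derivatives:
  f_x = 3*x**2 - 4*x*y + y**2 + 1.
  f_y = -2*x**2 + 2*x*y - 2.
Scan x_0 ∈ {−4, ..., 4}. For each x_0, f_y(x_0, y) is a polynomial in y; find its integer roots y ∈ {−4, ..., 4}, then test f_x and f at those candidates.
  x = -4: f_y(-4, y) = -8*y - 34; no integer root y with |y| ≤ 4.
  x = -3: f_y(-3, y) = -6*y - 20; no integer root y with |y| ≤ 4.
  x = -2: f_y(-2, y) = -4*y - 10; no integer root y with |y| ≤ 4.
  x = -1: f_y(-1, y) = -2*y - 4; vanishes at y ∈ {-2}. (-1, -2): f_x = 0 but f = 4 ≠ 0.
  x = 0: f_y(0, y) = -2; no integer root y with |y| ≤ 4.
  x = 1: f_y(1, y) = 2*y - 4; vanishes at y ∈ {2}. (1, 2): f_x = 0, f = 0 — SINGULAR.
  x = 2: f_y(2, y) = 4*y - 10; no integer root y with |y| ≤ 4.
  x = 3: f_y(3, y) = 6*y - 20; no integer root y with |y| ≤ 4.
  x = 4: f_y(4, y) = 8*y - 34; no integer root y with |y| ≤ 4.
Only singular point on the grid: (1, 2).
Classify: substitute x = 1 + u, y = 2 + v and expand: f = u**3 - 2*u**2*v - u**2 + u*v**2 + v**2.
No constant or linear terms (consistent with a singular point). Quadratic part: -u**2 + v**2. Cubic part: u**3 - 2*u**2*v + u*v**2.
The quadratic part v**2 - u**2 = (v − u)(v + u) splits into two distinct linear factors, so there are two distinct tangent lines y − 2 = ±(x − 1) — this is a node (ordinary double point).
Classification: node.


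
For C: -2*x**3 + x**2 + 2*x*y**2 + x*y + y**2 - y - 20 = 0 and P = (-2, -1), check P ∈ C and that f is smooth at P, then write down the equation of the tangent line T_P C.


Tangent line at P: -27*x + 3*y - 51 = 0.

Step 1: f(-2, -1) = 0, so P lies on C.
Step 2: partial derivatives
  f_x(x, y) = -6*x**2 + 2*x + 2*y**2 + y, f_y(x, y) = 4*x*y + x + 2*y - 1.
  f_x(P) = -27, f_y(P) = 3 (gradient nonzero, so P is smooth).
Step 3: tangent line at P: -27·(x − -2) + 3·(y − -1) = 0.
Expanding: -27*x + 3*y - 51 = 0.


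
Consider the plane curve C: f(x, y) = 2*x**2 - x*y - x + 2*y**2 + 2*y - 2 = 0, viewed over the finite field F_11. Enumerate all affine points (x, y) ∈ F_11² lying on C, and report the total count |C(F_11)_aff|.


Affine F_11-points: {(0, 3), (0, 7), (1, 6), (1, 10), (2, 3), (2, 8), (4, 5), (4, 7), (8, 6), (8, 8), (10, 5), (10, 10)}; count = 12.

For each of the 121 pairs (x, y) ∈ F_11², evaluate f(x, y) mod 11. Record the zeros.
  x = 0: [0↦9, 1↦2, 2↦10, 3↦0, 4↦5, 5↦3, 6↦5, 7↦0, 8↦10, 9↦2, 10↦9]  zeros at y ∈ {3, 7}
  x = 1: [0↦10, 1↦2, 2↦9, 3↦9, 4↦2, 5↦10, 6↦0, 7↦5, 8↦3, 9↦5, 10↦0]  zeros at y ∈ {6, 10}
  x = 2: [0↦4, 1↦6, 2↦1, 3↦0, 4↦3, 5↦10, 6↦10, 7↦3, 8↦0, 9↦1, 10↦6]  zeros at y ∈ {3, 8}
  x = 3: [0↦2, 1↦3, 2↦8, 3↦6, 4↦8, 5↦3, 6↦2, 7↦5, 8↦1, 9↦1, 10↦5]  zeros at y ∈ ∅
  x = 4: [0↦4, 1↦4, 2↦8, 3↦5, 4↦6, 5↦0, 6↦9, 7↦0, 8↦6, 9↦5, 10↦8]  zeros at y ∈ {5, 7}
  x = 5: [0↦10, 1↦9, 2↦1, 3↦8, 4↦8, 5↦1, 6↦9, 7↦10, 8↦4, 9↦2, 10↦4]  zeros at y ∈ ∅
  x = 6: [0↦9, 1↦7, 2↦9, 3↦4, 4↦3, 5↦6, 6↦2, 7↦2, 8↦6, 9↦3, 10↦4]  zeros at y ∈ ∅
  x = 7: [0↦1, 1↦9, 2↦10, 3↦4, 4↦2, 5↦4, 6↦10, 7↦9, 8↦1, 9↦8, 10↦8]  zeros at y ∈ ∅
  x = 8: [0↦8, 1↦4, 2↦4, 3↦8, 4↦5, 5↦6, 6↦0, 7↦9, 8↦0, 9↦6, 10↦5]  zeros at y ∈ {6, 8}
  x = 9: [0↦8, 1↦3, 2↦2, 3↦5, 4↦1, 5↦1, 6↦5, 7↦2, 8↦3, 9↦8, 10↦6]  zeros at y ∈ ∅
  x = 10: [0↦1, 1↦6, 2↦4, 3↦6, 4↦1, 5↦0, 6↦3, 7↦10, 8↦10, 9↦3, 10↦0]  zeros at y ∈ {5, 10}
Collecting zeros: affine points = {(0, 3), (0, 7), (1, 6), (1, 10), (2, 3), (2, 8), (4, 5), (4, 7), (8, 6), (8, 8), (10, 5), (10, 10)}.
Total count |C(F_11)_aff| = 12.


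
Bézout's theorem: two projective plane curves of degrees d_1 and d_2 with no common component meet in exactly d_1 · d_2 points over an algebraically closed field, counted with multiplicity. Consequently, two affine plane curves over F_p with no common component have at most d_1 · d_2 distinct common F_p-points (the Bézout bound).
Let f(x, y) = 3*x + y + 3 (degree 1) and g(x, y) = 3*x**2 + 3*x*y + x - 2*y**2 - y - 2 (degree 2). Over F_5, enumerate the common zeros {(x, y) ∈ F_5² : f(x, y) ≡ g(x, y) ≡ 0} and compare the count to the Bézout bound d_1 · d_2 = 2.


Common zeros: {(2, 1), (4, 0)}; count = 2; Bézout bound = 2.

deg(f) = 1, deg(g) = 2, so Bézout bound = 2.
Scan x ∈ F_5. For each x, list the y ∈ F_5 with f(x, y) ≡ 0 and those with g(x, y) ≡ 0 (mod 5); the common zeros in that column are the intersection.
  x = 0: f ≡ 0 at y ∈ {2}; g ≡ 0 at y ∈ {1}; common: ∅.
  x = 1: f ≡ 0 at y ∈ {4}; g ≡ 0 at y ∈ {3}; common: ∅.
  x = 2: f ≡ 0 at y ∈ {1}; g ≡ 0 at y ∈ {1, 4}; common: {1}.
  x = 3: f ≡ 0 at y ∈ {3}; g ≡ 0 at y ∈ ∅; common: ∅.
  x = 4: f ≡ 0 at y ∈ {0}; g ≡ 0 at y ∈ {0, 3}; common: {0}.
Collecting: common zeros = {(2, 1), (4, 0)}, so the count is 2.
Comparison with the Bézout bound: 2 ≤ 2 = deg(f)·deg(g), as expected for curves with no common component (the bound is attained).
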